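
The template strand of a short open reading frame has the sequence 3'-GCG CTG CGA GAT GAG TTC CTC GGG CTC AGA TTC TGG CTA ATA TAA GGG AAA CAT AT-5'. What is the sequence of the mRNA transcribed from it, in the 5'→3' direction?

Reading the template 3'→5' as shown, RNA polymerase pairs each base (A→U, T→A, G↔C) to build mRNA 5'→3' directly.

5'-CGCGACGCUCUACUCAAGGAGCCCGAGUCUAAGACCGAUUAUAUUCCCUUUGUAUA-3'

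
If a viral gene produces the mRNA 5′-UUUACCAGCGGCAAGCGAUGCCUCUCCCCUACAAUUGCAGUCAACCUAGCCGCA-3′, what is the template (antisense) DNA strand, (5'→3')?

Replace U with T to get the coding DNA strand: TTTACCAGCGGCAAGCGATGCCTCTCCCCTACAATTGCAGTCAACCTAGCCGCA. The template strand is its reverse complement (complement AAATGGTCGCCGTTCGCTACGGAGAGGGGATGTTAACGTCAGTTGGATCGGCGT, then reverse).

5'-TGCGGCTAGGTTGACTGCAATTGTAGGGGAGAGGCATCGCTTGCCGCTGGTAAA-3'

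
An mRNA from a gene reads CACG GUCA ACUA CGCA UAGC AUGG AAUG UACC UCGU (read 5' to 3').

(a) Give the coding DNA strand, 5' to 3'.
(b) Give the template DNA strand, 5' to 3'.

(a) 5'-CACGGTCAACTACGCATAGCATGGAATGTACCTCGT-3'
(b) 5'-ACGAGGTACATTCCATGCTATGCGTAGTTGACCGTG-3'

(a) The coding strand matches the mRNA with U→T.
(b) The template strand is the reverse complement of the coding strand.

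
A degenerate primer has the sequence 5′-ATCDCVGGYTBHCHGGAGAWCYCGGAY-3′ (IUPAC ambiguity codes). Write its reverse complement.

Standard pairs A↔T, G↔C; ambiguity codes pair Y↔R, W↔W, B↔V, D↔H. Complement (TAGHGBCCRAVDGDCCTCTWGRGCCTR), then reverse for 5'→3'.

5'-RTCCGRGWTCTCCDGDVARCCBGHGAT-3'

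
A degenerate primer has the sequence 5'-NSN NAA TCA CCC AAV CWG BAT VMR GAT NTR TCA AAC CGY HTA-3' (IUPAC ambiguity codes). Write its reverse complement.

Standard pairs A↔T, G↔C; ambiguity codes pair R↔Y, M↔K, W↔W, S↔S, B↔V, H↔D, N↔N. Complement (NSNNTTAGTGGGTTBGWCVTABKYCTANAYAGTTTGGCRDAT), then reverse for 5'→3'.

5'-TADRCGGTTTGAYANATCYKBATVCWGBTTGGGTGATTNNSN-3'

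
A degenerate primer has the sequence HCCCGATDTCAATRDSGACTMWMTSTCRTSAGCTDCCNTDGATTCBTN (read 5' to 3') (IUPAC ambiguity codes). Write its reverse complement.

Standard pairs A↔T, G↔C; ambiguity codes pair R↔Y, M↔K, W↔W, S↔S, B↔V, D↔H, N↔N. Complement (DGGGCTAHAGTTAYHSCTGAKWKASAGYASTCGAHGGNAHCTAAGVAN), then reverse for 5'→3'.

5'-NAVGAATCHANGGHAGCTSAYGASAKWKAGTCSHYATTGAHATCGGGD-3'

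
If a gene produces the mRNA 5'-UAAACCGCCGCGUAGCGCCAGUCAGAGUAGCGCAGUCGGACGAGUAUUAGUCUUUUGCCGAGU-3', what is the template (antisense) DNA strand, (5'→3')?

Replace U with T to get the coding DNA strand: TAAACCGCCGCGTAGCGCCAGTCAGAGTAGCGCAGTCGGACGAGTATTAGTCTTTTGCCGAGT. The template strand is its reverse complement (complement ATTTGGCGGCGCATCGCGGTCAGTCTCATCGCGTCAGCCTGCTCATAATCAGAAAACGGCTCA, then reverse).

5'-ACTCGGCAAAAGACTAATACTCGTCCGACTGCGCTACTCTGACTGGCGCTACGCGGCGGTTTA-3'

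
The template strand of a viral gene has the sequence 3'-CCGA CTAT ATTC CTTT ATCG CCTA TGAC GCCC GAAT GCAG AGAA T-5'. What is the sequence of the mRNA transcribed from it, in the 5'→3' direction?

5'-GGCUGAUAUAAGGAAAUAGCGGAUACUGCGGGCUUACGUCUCUUA-3'

Reading the template 3'→5' as shown, RNA polymerase pairs each base (A→U, T→A, G↔C) to build mRNA 5'→3' directly.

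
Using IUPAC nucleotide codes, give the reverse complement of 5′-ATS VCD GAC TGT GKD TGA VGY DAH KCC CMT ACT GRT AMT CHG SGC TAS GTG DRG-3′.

5'-CYHCACSTAGCSCDGAKTAYCAGTAKGGGMDTHRCBTCAHMCACAGTCHGBSAT-3'

Standard pairs A↔T, G↔C; ambiguity codes pair R↔Y, M↔K, S↔S, D↔H, V↔B. Complement (TASBGHCTGACACMHACTBCRHTDMGGGKATGACYATKAGDCSCGATSCACHYC), then reverse for 5'→3'.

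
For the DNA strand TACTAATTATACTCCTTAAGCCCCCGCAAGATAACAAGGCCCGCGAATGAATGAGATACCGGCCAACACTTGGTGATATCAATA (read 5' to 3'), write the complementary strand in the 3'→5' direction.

3'-ATGATTAATATGAGGAATTCGGGGGCGTTCTATTGTTCCGGGCGCTTACTTACTCTATGGCCGGTTGTGAACCACTATAGTTAT-5'

Base-pairing A↔T, G↔C gives the complement. The complementary strand is antiparallel, so paired with a 5'→3' strand it runs 3'→5'.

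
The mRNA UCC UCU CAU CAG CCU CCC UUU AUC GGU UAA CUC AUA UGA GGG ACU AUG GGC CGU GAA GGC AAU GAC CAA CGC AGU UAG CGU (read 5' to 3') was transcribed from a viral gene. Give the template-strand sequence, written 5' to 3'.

Replace U with T to get the coding DNA strand: TCCTCTCATCAGCCTCCCTTTATCGGTTAACTCATATGAGGGACTATGGGCCGTGAAGGCAATGACCAACGCAGTTAGCGT. The template strand is its reverse complement (complement AGGAGAGTAGTCGGAGGGAAATAGCCAATTGAGTATACTCCCTGATACCCGGCACTTCCGTTACTGGTTGCGTCAATCGCA, then reverse).

5′-ACGCTAACTGCGTTGGTCATTGCCTTCACGGCCCATAGTCCCTCATATGAGTTAACCGATAAAGGGAGGCTGATGAGAGGA-3′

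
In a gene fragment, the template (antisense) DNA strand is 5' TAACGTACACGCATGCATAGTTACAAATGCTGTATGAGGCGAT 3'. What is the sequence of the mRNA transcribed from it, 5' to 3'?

The mRNA has the sequence of the coding strand (reverse complement of the template) with T→U. Reverse complement of TAACGTACACGCATGCATAGTTACAAATGCTGTATGAGGCGAT is ATCGCCTCATACAGCATTTGTAACTATGCATGCGTGTACGTTA; then T→U.

5'-AUCGCCUCAUACAGCAUUUGUAACUAUGCAUGCGUGUACGUUA-3'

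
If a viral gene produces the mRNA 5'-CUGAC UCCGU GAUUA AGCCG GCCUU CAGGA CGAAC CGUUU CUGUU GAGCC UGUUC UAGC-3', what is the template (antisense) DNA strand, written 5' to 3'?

5'-GCTAGAACAGGCTCAACAGAAACGGTTCGTCCTGAAGGCCGGCTTAATCACGGAGTCAG-3'

Replace U with T to get the coding DNA strand: CTGACTCCGTGATTAAGCCGGCCTTCAGGACGAACCGTTTCTGTTGAGCCTGTTCTAGC. The template strand is its reverse complement (complement GACTGAGGCACTAATTCGGCCGGAAGTCCTGCTTGGCAAAGACAACTCGGACAAGATCG, then reverse).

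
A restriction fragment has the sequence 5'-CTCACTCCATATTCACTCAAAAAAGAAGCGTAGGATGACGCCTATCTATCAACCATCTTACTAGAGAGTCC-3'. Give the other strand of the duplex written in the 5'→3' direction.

5'-GGACTCTCTAGTAAGATGGTTGATAGATAGGCGTCATCCTACGCTTCTTTTTTGAGTGAATATGGAGTGAG-3'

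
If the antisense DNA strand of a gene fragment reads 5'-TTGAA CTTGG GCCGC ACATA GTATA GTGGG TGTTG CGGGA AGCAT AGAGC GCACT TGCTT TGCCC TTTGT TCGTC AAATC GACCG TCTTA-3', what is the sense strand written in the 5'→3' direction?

The coding strand is complementary and antiparallel to the template: take the complement (A↔T, G↔C) and reverse.

5′-TAAGACGGTCGATTTGACGAACAAAGGGCAAAGCAAGTGCGCTCTATGCTTCCCGCAACACCCACTATACTATGTGCGGCCCAAGTTCAA-3′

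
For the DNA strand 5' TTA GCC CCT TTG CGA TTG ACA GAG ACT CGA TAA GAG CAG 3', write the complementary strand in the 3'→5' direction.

3'-AATCGGGGAAACGCTAACTGTCTCTGAGCTATTCTCGTC-5'

Base-pairing A↔T, G↔C gives the complement. The complementary strand is antiparallel, so paired with a 5'→3' strand it runs 3'→5'.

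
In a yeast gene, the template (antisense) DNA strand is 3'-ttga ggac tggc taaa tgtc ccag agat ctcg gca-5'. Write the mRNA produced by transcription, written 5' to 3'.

Reading the template 3'→5' as shown, RNA polymerase pairs each base (A→U, T→A, G↔C) to build mRNA 5'→3' directly.

5'-AACUCCUGACCGAUUUACAGGGUCUCUAGAGCCGU-3'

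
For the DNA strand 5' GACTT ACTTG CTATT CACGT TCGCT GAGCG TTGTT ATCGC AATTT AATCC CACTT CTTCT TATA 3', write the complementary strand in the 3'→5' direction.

Base-pairing A↔T, G↔C gives the complement. The complementary strand is antiparallel, so paired with a 5'→3' strand it runs 3'→5'.

3'-CTGAATGAACGATAAGTGCAAGCGACTCGCAACAATAGCGTTAAATTAGGGTGAAGAAGAATAT-5'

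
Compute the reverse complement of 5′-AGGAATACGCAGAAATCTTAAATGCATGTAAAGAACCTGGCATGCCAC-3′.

Reading the sequence 3'→5' and pairing each base (A↔T, G↔C) gives the reverse complement directly.

5'-GTGGCATGCCAGGTTCTTTACATGCATTTAAGATTTCTGCGTATTCCT-3'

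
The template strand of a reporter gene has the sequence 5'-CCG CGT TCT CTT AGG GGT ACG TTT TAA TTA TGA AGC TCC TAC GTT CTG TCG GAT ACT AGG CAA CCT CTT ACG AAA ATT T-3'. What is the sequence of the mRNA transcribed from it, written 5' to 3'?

5′-AAAUUUUCGUAAGAGGUUGCCUAGUAUCCGACAGAACGUAGGAGCUUCAUAAUUAAAACGUACCCCUAAGAGAACGCGG-3′

RNA polymerase reads the template 3'→5' and synthesizes mRNA 5'→3' by base-pairing (A→U, T→A, G↔C). The complement of the template is GGCGCAAGAGAATCCCCATGCAAAATTAATACTTCGAGGATGCAAGACAGCCTATGATCCGTTGGAGAATGCTTTTAAA; antiparallel, so 5'→3' the coding strand is AAATTTTCGTAAGAGGTTGCCTAGTATCCGACAGAACGTAGGAGCTTCATAATTAAAACGTACCCCTAAGAGAACGCGG. Replace T with U for the mRNA.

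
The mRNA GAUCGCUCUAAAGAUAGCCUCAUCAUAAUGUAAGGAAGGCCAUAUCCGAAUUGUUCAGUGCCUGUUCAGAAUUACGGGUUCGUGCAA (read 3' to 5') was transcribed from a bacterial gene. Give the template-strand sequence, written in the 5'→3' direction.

5'-CTAGCGAGATTTCTATCGGAGTAGTATTACATTCCTTCCGGTATAGGCTTAACAAGTCACGGACAAGTCTTAATGCCCAAGCACGTT-3'

Written 5'→3' the mRNA is AACGUGCUUGGGCAUUAAGACUUGUCCGUGACUUGUUAAGCCUAUACCGGAAGGAAUGUAAUACUACUCCGAUAGAAAUCUCGCUAG, so the coding DNA strand is AACGTGCTTGGGCATTAAGACTTGTCCGTGACTTGTTAAGCCTATACCGGAAGGAATGTAATACTACTCCGATAGAAATCTCGCTAG. The template is its reverse complement.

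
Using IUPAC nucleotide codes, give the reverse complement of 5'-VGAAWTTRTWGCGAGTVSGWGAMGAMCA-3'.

5'-TGKTCKTCWCSBACTCGCWAYAAWTTCB-3'

Standard pairs A↔T, G↔C; ambiguity codes pair R↔Y, M↔K, W↔W, S↔S, V↔B. Complement (BCTTWAAYAWCGCTCABSCWCTKCTKGT), then reverse for 5'→3'.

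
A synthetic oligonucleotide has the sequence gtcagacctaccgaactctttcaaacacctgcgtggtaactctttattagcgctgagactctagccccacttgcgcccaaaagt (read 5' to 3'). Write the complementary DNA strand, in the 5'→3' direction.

Pairing A↔T and G↔C gives CAGTCTGGATGGCTTGAGAAAGTTTGTGGACGCACCATTGAGAAATAATCGCGACTCTGAGATCGGGGTGAACGCGGGTTTTCA, running 3'→5'. Reverse for the 5'→3' convention.

5'-ACTTTTGGGCGCAAGTGGGGCTAGAGTCTCAGCGCTAATAAAGAGTTACCACGCAGGTGTTTGAAAGAGTTCGGTAGGTCTGAC-3'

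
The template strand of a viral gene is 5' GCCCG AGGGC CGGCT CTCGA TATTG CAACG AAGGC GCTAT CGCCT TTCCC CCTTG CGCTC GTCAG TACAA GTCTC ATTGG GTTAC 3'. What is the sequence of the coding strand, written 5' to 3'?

5'-GTAACCCAATGAGACTTGTACTGACGAGCGCAAGGGGGAAAGGCGATAGCGCCTTCGTTGCAATATCGAGAGCCGGCCCTCGGGC-3'

The coding strand is complementary and antiparallel to the template: take the complement (A↔T, G↔C) and reverse.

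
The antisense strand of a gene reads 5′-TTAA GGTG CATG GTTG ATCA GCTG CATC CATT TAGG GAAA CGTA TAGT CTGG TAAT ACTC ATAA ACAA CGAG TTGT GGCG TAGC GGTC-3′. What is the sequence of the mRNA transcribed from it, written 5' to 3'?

RNA polymerase reads the template 3'→5' and synthesizes mRNA 5'→3' by base-pairing (A→U, T→A, G↔C). The complement of the template is AATTCCACGTACCAACTAGTCGACGTAGGTAAATCCCTTTGCATATCAGACCATTATGAGTATTTGTTGCTCAACACCGCATCGCCAG; antiparallel, so 5'→3' the coding strand is GACCGCTACGCCACAACTCGTTGTTTATGAGTATTACCAGACTATACGTTTCCCTAAATGGATGCAGCTGATCAACCATGCACCTTAA. Replace T with U for the mRNA.

5'-GACCGCUACGCCACAACUCGUUGUUUAUGAGUAUUACCAGACUAUACGUUUCCCUAAAUGGAUGCAGCUGAUCAACCAUGCACCUUAA-3'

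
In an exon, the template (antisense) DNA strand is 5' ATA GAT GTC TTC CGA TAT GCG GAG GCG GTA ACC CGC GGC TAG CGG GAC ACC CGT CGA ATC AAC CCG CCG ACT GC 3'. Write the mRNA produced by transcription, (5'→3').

5′-GCAGUCGGCGGGUUGAUUCGACGGGUGUCCCGCUAGCCGCGGGUUACCGCCUCCGCAUAUCGGAAGACAUCUAU-3′

The mRNA has the sequence of the coding strand (reverse complement of the template) with T→U. Reverse complement of ATAGATGTCTTCCGATATGCGGAGGCGGTAACCCGCGGCTAGCGGGACACCCGTCGAATCAACCCGCCGACTGC is GCAGTCGGCGGGTTGATTCGACGGGTGTCCCGCTAGCCGCGGGTTACCGCCTCCGCATATCGGAAGACATCTAT; then T→U.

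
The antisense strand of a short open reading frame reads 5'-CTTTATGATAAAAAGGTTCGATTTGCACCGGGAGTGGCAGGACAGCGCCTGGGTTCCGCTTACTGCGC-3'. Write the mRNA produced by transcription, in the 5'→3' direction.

5′-GCGCAGUAAGCGGAACCCAGGCGCUGUCCUGCCACUCCCGGUGCAAAUCGAACCUUUUUAUCAUAAAG-3′

RNA polymerase reads the template 3'→5' and synthesizes mRNA 5'→3' by base-pairing (A→U, T→A, G↔C). The complement of the template is GAAATACTATTTTTCCAAGCTAAACGTGGCCCTCACCGTCCTGTCGCGGACCCAAGGCGAATGACGCG; antiparallel, so 5'→3' the coding strand is GCGCAGTAAGCGGAACCCAGGCGCTGTCCTGCCACTCCCGGTGCAAATCGAACCTTTTTATCATAAAG. Replace T with U for the mRNA.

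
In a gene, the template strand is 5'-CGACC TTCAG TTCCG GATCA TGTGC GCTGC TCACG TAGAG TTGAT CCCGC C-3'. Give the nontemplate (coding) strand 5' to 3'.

The coding strand is complementary and antiparallel to the template: take the complement (A↔T, G↔C) and reverse.

5'-GGCGGGATCAACTCTACGTGAGCAGCGCACATGATCCGGAACTGAAGGTCG-3'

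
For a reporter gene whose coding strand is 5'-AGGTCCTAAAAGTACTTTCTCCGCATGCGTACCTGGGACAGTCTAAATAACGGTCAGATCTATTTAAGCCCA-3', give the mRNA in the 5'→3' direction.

mRNA has the coding-strand sequence with U in place of T.

5'-AGGUCCUAAAAGUACUUUCUCCGCAUGCGUACCUGGGACAGUCUAAAUAACGGUCAGAUCUAUUUAAGCCCA-3'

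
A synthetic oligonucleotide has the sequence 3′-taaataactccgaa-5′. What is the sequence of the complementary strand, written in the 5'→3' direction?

The strand is given 3'→5', so its complement runs 5'→3' in the same left-to-right order: pair each base A↔T, G↔C.

5'-ATTTATTGAGGCTT-3'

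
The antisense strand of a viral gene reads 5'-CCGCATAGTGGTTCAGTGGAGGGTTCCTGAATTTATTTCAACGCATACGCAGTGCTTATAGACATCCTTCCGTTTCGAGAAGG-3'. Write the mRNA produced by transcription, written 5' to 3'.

5'-CCUUCUCGAAACGGAAGGAUGUCUAUAAGCACUGCGUAUGCGUUGAAAUAAAUUCAGGAACCCUCCACUGAACCACUAUGCGG-3'

The mRNA has the sequence of the coding strand (reverse complement of the template) with T→U. Reverse complement of CCGCATAGTGGTTCAGTGGAGGGTTCCTGAATTTATTTCAACGCATACGCAGTGCTTATAGACATCCTTCCGTTTCGAGAAGG is CCTTCTCGAAACGGAAGGATGTCTATAAGCACTGCGTATGCGTTGAAATAAATTCAGGAACCCTCCACTGAACCACTATGCGG; then T→U.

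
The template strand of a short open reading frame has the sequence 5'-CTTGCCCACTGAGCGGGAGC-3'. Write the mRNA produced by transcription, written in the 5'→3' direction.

RNA polymerase reads the template 3'→5' and synthesizes mRNA 5'→3' by base-pairing (A→U, T→A, G↔C). The complement of the template is GAACGGGTGACTCGCCCTCG; antiparallel, so 5'→3' the coding strand is GCTCCCGCTCAGTGGGCAAG. Replace T with U for the mRNA.

5′-GCUCCCGCUCAGUGGGCAAG-3′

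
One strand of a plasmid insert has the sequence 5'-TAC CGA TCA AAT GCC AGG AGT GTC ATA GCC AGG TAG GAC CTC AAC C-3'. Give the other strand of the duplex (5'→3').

5'-GGTTGAGGTCCTACCTGGCTATGACACTCCTGGCATTTGATCGGTA-3'

Pairing A↔T and G↔C gives ATGGCTAGTTTACGGTCCTCACAGTATCGGTCCATCCTGGAGTTGG, running 3'→5'. Reverse for the 5'→3' convention.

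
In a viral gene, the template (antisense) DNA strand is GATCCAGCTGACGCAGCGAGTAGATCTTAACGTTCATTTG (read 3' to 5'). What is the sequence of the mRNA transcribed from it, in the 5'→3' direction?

Reading the template 3'→5' as shown, RNA polymerase pairs each base (A→U, T→A, G↔C) to build mRNA 5'→3' directly.

5'-CUAGGUCGACUGCGUCGCUCAUCUAGAAUUGCAAGUAAAC-3'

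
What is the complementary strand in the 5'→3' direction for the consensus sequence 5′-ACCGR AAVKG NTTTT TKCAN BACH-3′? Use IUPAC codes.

5′-DGTVNTGMAAAAANCMBTTYCGGT-3′

Standard pairs A↔T, G↔C; ambiguity codes pair R↔Y, K↔M, B↔V, H↔D, N↔N. Complement (TGGCYTTBMCNAAAAAMGTNVTGD), then reverse for 5'→3'.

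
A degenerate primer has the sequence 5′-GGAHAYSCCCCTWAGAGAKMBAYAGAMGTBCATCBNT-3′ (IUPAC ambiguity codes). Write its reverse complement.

5'-ANVGATGVACKTCTRTVKMTCTCTWAGGGGSRTDTCC-3'

Standard pairs A↔T, G↔C; ambiguity codes pair Y↔R, M↔K, W↔W, S↔S, B↔V, H↔D, N↔N. Complement (CCTDTRSGGGGAWTCTCTMKVTRTCTKCAVGTAGVNA), then reverse for 5'→3'.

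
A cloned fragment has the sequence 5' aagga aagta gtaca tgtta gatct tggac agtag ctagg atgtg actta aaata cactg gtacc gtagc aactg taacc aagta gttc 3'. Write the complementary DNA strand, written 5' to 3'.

The complement of AAGGAAAGTAGTACATGTTAGATCTTGGACAGTAGCTAGGATGTGACTTAAAATACACTGGTACCGTAGCAACTGTAACCAAGTAGTTC is TTCCTTTCATCATGTACAATCTAGAACCTGTCATCGATCCTACACTGAATTTTATGTGACCATGGCATCGTTGACATTGGTTCATCAAG (A↔T, G↔C). DNA strands are antiparallel, so the complementary strand runs 3'→5'; reversing gives the 5'→3' form.

5'-GAACTACTTGGTTACAGTTGCTACGGTACCAGTGTATTTTAAGTCACATCCTAGCTACTGTCCAAGATCTAACATGTACTACTTTCCTT-3'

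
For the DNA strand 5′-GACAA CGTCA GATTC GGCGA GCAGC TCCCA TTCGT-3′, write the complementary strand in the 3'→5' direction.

3'-CTGTTGCAGTCTAAGCCGCTCGTCGAGGGTAAGCA-5'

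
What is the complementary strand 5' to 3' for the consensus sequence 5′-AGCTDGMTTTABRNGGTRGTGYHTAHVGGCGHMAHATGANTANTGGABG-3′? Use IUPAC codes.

5′-CVTCCANTANTCATDTKDCGCCBDTADRCACYACCNYVTAAAKCHAGCT-3′

Standard pairs A↔T, G↔C; ambiguity codes pair R↔Y, M↔K, B↔V, D↔H, N↔N. Complement (TCGAHCKAAATVYNCCAYCACRDATDBCCGCDKTDTACTNATNACCTVC), then reverse for 5'→3'.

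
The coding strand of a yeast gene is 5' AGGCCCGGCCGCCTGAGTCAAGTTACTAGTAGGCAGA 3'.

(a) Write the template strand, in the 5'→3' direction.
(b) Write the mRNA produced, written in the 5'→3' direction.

(a) 5′-TCTGCCTACTAGTAACTTGACTCAGGCGGCCGGGCCT-3′
(b) 5′-AGGCCCGGCCGCCUGAGUCAAGUUACUAGUAGGCAGA-3′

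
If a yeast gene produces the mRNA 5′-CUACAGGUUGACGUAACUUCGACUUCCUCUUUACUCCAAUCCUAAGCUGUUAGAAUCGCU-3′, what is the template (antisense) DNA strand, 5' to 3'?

Replace U with T to get the coding DNA strand: CTACAGGTTGACGTAACTTCGACTTCCTCTTTACTCCAATCCTAAGCTGTTAGAATCGCT. The template strand is its reverse complement (complement GATGTCCAACTGCATTGAAGCTGAAGGAGAAATGAGGTTAGGATTCGACAATCTTAGCGA, then reverse).

5'-AGCGATTCTAACAGCTTAGGATTGGAGTAAAGAGGAAGTCGAAGTTACGTCAACCTGTAG-3'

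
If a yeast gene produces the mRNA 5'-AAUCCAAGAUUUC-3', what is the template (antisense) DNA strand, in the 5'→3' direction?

5′-GAAATCTTGGATT-3′

Replace U with T to get the coding DNA strand: AATCCAAGATTTC. The template strand is its reverse complement (complement TTAGGTTCTAAAG, then reverse).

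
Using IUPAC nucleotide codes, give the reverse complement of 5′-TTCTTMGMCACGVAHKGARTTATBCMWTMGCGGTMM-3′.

5'-KKACCGCKAWKGVATAAYTCMDTBCGTGKCKAAGAA-3'

Standard pairs A↔T, G↔C; ambiguity codes pair R↔Y, M↔K, W↔W, B↔V, H↔D. Complement (AAGAAKCKGTGCBTDMCTYAATAVGKWAKCGCCAKK), then reverse for 5'→3'.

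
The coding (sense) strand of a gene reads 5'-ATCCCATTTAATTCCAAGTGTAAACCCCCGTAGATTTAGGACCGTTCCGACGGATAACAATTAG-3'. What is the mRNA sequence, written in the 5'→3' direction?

5'-AUCCCAUUUAAUUCCAAGUGUAAACCCCCGUAGAUUUAGGACCGUUCCGACGGAUAACAAUUAG-3'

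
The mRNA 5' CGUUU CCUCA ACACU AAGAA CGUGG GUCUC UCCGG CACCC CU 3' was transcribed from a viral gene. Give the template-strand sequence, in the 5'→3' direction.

Replace U with T to get the coding DNA strand: CGTTTCCTCAACACTAAGAACGTGGGTCTCTCCGGCACCCCT. The template strand is its reverse complement (complement GCAAAGGAGTTGTGATTCTTGCACCCAGAGAGGCCGTGGGGA, then reverse).

5'-AGGGGTGCCGGAGAGACCCACGTTCTTAGTGTTGAGGAAACG-3'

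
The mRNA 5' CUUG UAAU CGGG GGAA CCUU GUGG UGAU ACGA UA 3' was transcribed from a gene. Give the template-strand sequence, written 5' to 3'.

5′-TATCGTATCACCACAAGGTTCCCCCGATTACAAG-3′

Replace U with T to get the coding DNA strand: CTTGTAATCGGGGGAACCTTGTGGTGATACGATA. The template strand is its reverse complement (complement GAACATTAGCCCCCTTGGAACACCACTATGCTAT, then reverse).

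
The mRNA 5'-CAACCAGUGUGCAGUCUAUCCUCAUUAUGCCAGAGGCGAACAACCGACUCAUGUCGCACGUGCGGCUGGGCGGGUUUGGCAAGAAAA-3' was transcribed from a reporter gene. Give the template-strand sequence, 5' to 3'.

Replace U with T to get the coding DNA strand: CAACCAGTGTGCAGTCTATCCTCATTATGCCAGAGGCGAACAACCGACTCATGTCGCACGTGCGGCTGGGCGGGTTTGGCAAGAAAA. The template strand is its reverse complement (complement GTTGGTCACACGTCAGATAGGAGTAATACGGTCTCCGCTTGTTGGCTGAGTACAGCGTGCACGCCGACCCGCCCAAACCGTTCTTTT, then reverse).

5'-TTTTCTTGCCAAACCCGCCCAGCCGCACGTGCGACATGAGTCGGTTGTTCGCCTCTGGCATAATGAGGATAGACTGCACACTGGTTG-3'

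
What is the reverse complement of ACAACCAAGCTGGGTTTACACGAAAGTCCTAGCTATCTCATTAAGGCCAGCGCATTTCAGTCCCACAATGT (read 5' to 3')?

Complement each base (A↔T, G↔C): TGTTGGTTCGACCCAAATGTGCTTTCAGGATCGATAGAGTAATTCCGGTCGCGTAAAGTCAGGGTGTTACA. Then reverse.

5'-ACATTGTGGGACTGAAATGCGCTGGCCTTAATGAGATAGCTAGGACTTTCGTGTAAACCCAGCTTGGTTGT-3'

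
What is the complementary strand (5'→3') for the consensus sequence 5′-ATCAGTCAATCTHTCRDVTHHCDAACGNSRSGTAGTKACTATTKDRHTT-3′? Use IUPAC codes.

5'-AADYHMAATAGTMACTACSYSNCGTTHGDDABHYGADAGATTGACTGAT-3'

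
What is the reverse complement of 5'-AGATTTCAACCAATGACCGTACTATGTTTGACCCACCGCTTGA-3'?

5'-TCAAGCGGTGGGTCAAACATAGTACGGTCATTGGTTGAAATCT-3'

Complement each base (A↔T, G↔C): TCTAAAGTTGGTTACTGGCATGATACAAACTGGGTGGCGAACT. Then reverse.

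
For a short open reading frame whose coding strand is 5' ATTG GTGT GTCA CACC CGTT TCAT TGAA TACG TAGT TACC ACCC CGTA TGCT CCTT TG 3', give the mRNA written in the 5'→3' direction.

5'-AUUGGUGUGUCACACCCGUUUCAUUGAAUACGUAGUUACCACCCCGUAUGCUCCUUUG-3'

The mRNA is synthesized from the template strand, so it matches the coding strand with T replaced by U.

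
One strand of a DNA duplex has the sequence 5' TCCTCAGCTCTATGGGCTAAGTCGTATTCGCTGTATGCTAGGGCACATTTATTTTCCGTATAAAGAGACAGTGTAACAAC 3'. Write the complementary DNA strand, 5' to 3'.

The complement of TCCTCAGCTCTATGGGCTAAGTCGTATTCGCTGTATGCTAGGGCACATTTATTTTCCGTATAAAGAGACAGTGTAACAAC is AGGAGTCGAGATACCCGATTCAGCATAAGCGACATACGATCCCGTGTAAATAAAAGGCATATTTCTCTGTCACATTGTTG (A↔T, G↔C). DNA strands are antiparallel, so the complementary strand runs 3'→5'; reversing gives the 5'→3' form.

5′-GTTGTTACACTGTCTCTTTATACGGAAAATAAATGTGCCCTAGCATACAGCGAATACGACTTAGCCCATAGAGCTGAGGA-3′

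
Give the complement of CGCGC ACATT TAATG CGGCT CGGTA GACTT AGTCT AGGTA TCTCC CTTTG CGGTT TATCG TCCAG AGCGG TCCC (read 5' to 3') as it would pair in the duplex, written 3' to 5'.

Base-pairing A↔T, G↔C gives the complement. The complementary strand is antiparallel, so paired with a 5'→3' strand it runs 3'→5'.

3'-GCGCGTGTAAATTACGCCGAGCCATCTGAATCAGATCCATAGAGGGAAACGCCAAATAGCAGGTCTCGCCAGGG-5'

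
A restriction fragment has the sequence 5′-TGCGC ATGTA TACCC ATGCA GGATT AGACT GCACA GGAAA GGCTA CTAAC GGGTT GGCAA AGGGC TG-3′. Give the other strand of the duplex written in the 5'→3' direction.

The complement of TGCGCATGTATACCCATGCAGGATTAGACTGCACAGGAAAGGCTACTAACGGGTTGGCAAAGGGCTG is ACGCGTACATATGGGTACGTCCTAATCTGACGTGTCCTTTCCGATGATTGCCCAACCGTTTCCCGAC (A↔T, G↔C). DNA strands are antiparallel, so the complementary strand runs 3'→5'; reversing gives the 5'→3' form.

5'-CAGCCCTTTGCCAACCCGTTAGTAGCCTTTCCTGTGCAGTCTAATCCTGCATGGGTATACATGCGCA-3'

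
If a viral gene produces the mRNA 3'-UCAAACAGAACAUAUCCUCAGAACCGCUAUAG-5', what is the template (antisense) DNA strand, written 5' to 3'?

5′-AGTTTGTCTTGTATAGGAGTCTTGGCGATATC-3′

Written 5'→3' the mRNA is GAUAUCGCCAAGACUCCUAUACAAGACAAACU, so the coding DNA strand is GATATCGCCAAGACTCCTATACAAGACAAACT. The template is its reverse complement.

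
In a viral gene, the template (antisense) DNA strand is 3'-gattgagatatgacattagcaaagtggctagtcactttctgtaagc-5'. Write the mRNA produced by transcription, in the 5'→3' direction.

Reading the template 3'→5' as shown, RNA polymerase pairs each base (A→U, T→A, G↔C) to build mRNA 5'→3' directly.

5'-CUAACUCUAUACUGUAAUCGUUUCACCGAUCAGUGAAAGACAUUCG-3'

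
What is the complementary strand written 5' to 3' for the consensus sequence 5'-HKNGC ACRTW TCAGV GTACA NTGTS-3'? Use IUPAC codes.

Standard pairs A↔T, G↔C; ambiguity codes pair R↔Y, K↔M, W↔W, S↔S, H↔D, V↔B, N↔N. Complement (DMNCGTGYAWAGTCBCATGTNACAS), then reverse for 5'→3'.

5'-SACANTGTACBCTGAWAYGTGCNMD-3'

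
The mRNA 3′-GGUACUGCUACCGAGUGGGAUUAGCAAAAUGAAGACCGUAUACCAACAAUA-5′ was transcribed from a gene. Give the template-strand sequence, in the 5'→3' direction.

5'-CCATGACGATGGCTCACCCTAATCGTTTTACTTCTGGCATATGGTTGTTAT-3'

Written 5'→3' the mRNA is AUAACAACCAUAUGCCAGAAGUAAAACGAUUAGGGUGAGCCAUCGUCAUGG, so the coding DNA strand is ATAACAACCATATGCCAGAAGTAAAACGATTAGGGTGAGCCATCGTCATGG. The template is its reverse complement.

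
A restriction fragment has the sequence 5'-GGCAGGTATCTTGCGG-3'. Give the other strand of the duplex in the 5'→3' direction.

5'-CCGCAAGATACCTGCC-3'

The complement of GGCAGGTATCTTGCGG is CCGTCCATAGAACGCC (A↔T, G↔C). DNA strands are antiparallel, so the complementary strand runs 3'→5'; reversing gives the 5'→3' form.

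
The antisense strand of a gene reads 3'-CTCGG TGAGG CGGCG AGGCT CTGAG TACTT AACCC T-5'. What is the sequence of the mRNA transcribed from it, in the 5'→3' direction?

5′-GAGCCACUCCGCCGCUCCGAGACUCAUGAAUUGGGA-3′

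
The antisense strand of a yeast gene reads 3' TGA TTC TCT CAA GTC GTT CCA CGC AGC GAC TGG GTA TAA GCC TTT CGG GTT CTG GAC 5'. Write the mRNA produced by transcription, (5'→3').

5'-ACUAAGAGAGUUCAGCAAGGUGCGUCGCUGACCCAUAUUCGGAAAGCCCAAGACCUG-3'

Reading the template 3'→5' as shown, RNA polymerase pairs each base (A→U, T→A, G↔C) to build mRNA 5'→3' directly.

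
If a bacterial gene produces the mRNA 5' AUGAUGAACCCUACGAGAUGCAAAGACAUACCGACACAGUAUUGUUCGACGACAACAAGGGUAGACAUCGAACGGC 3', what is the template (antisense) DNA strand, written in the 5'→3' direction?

5'-GCCGTTCGATGTCTACCCTTGTTGTCGTCGAACAATACTGTGTCGGTATGTCTTTGCATCTCGTAGGGTTCATCAT-3'

Replace U with T to get the coding DNA strand: ATGATGAACCCTACGAGATGCAAAGACATACCGACACAGTATTGTTCGACGACAACAAGGGTAGACATCGAACGGC. The template strand is its reverse complement (complement TACTACTTGGGATGCTCTACGTTTCTGTATGGCTGTGTCATAACAAGCTGCTGTTGTTCCCATCTGTAGCTTGCCG, then reverse).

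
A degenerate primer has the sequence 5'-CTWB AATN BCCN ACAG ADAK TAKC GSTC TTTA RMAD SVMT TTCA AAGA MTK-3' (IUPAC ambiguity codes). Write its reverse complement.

5'-MAKTCTTTGAAAKBSHTKYTAAAGASCGMTAMTHTCTGTNGGVNATTVWAG-3'

Standard pairs A↔T, G↔C; ambiguity codes pair R↔Y, M↔K, W↔W, S↔S, B↔V, D↔H, N↔N. Complement (GAWVTTANVGGNTGTCTHTMATMGCSAGAAATYKTHSBKAAAGTTTCTKAM), then reverse for 5'→3'.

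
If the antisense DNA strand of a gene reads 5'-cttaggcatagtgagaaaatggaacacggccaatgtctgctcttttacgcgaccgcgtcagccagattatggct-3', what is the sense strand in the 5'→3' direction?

5'-AGCCATAATCTGGCTGACGCGGTCGCGTAAAAGAGCAGACATTGGCCGTGTTCCATTTTCTCACTATGCCTAAG-3'

The coding strand is complementary and antiparallel to the template: take the complement (A↔T, G↔C) and reverse.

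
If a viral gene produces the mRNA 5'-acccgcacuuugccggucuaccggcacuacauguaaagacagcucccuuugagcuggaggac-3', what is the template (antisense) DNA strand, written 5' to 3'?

Replace U with T to get the coding DNA strand: ACCCGCACTTTGCCGGTCTACCGGCACTACATGTAAAGACAGCTCCCTTTGAGCTGGAGGAC. The template strand is its reverse complement (complement TGGGCGTGAAACGGCCAGATGGCCGTGATGTACATTTCTGTCGAGGGAAACTCGACCTCCTG, then reverse).

5'-GTCCTCCAGCTCAAAGGGAGCTGTCTTTACATGTAGTGCCGGTAGACCGGCAAAGTGCGGGT-3'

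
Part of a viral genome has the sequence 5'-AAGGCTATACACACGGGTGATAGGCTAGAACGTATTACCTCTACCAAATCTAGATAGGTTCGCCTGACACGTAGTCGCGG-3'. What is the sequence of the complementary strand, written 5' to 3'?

5'-CCGCGACTACGTGTCAGGCGAACCTATCTAGATTTGGTAGAGGTAATACGTTCTAGCCTATCACCCGTGTGTATAGCCTT-3'

The complement of AAGGCTATACACACGGGTGATAGGCTAGAACGTATTACCTCTACCAAATCTAGATAGGTTCGCCTGACACGTAGTCGCGG is TTCCGATATGTGTGCCCACTATCCGATCTTGCATAATGGAGATGGTTTAGATCTATCCAAGCGGACTGTGCATCAGCGCC (A↔T, G↔C). DNA strands are antiparallel, so the complementary strand runs 3'→5'; reversing gives the 5'→3' form.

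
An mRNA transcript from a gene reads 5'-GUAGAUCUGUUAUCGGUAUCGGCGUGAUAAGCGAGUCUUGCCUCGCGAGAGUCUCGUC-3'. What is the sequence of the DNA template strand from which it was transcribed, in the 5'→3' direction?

5'-GACGAGACTCTCGCGAGGCAAGACTCGCTTATCACGCCGATACCGATAACAGATCTAC-3'

Replace U with T to get the coding DNA strand: GTAGATCTGTTATCGGTATCGGCGTGATAAGCGAGTCTTGCCTCGCGAGAGTCTCGTC. The template strand is its reverse complement (complement CATCTAGACAATAGCCATAGCCGCACTATTCGCTCAGAACGGAGCGCTCTCAGAGCAG, then reverse).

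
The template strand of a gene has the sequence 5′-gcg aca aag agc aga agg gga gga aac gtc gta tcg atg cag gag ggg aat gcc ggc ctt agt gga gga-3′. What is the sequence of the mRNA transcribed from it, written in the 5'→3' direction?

5'-UCCUCCACUAAGGCCGGCAUUCCCCUCCUGCAUCGAUACGACGUUUCCUCCCCUUCUGCUCUUUGUCGC-3'

The mRNA has the sequence of the coding strand (reverse complement of the template) with T→U. Reverse complement of GCGACAAAGAGCAGAAGGGGAGGAAACGTCGTATCGATGCAGGAGGGGAATGCCGGCCTTAGTGGAGGA is TCCTCCACTAAGGCCGGCATTCCCCTCCTGCATCGATACGACGTTTCCTCCCCTTCTGCTCTTTGTCGC; then T→U.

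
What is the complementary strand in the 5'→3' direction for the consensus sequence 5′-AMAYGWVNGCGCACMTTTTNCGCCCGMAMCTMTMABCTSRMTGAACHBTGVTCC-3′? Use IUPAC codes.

5′-GGABCAVDGTTCAKYSAGVTKAKAGKTKCGGGCGNAAAAKGTGCGCNBWCRTKT-3′

Standard pairs A↔T, G↔C; ambiguity codes pair R↔Y, M↔K, W↔W, S↔S, B↔V, H↔D, N↔N. Complement (TKTRCWBNCGCGTGKAAAANGCGGGCKTKGAKAKTVGASYKACTTGDVACBAGG), then reverse for 5'→3'.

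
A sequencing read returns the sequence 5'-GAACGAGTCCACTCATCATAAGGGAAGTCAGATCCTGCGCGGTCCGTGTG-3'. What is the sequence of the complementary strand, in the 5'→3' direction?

5'-CACACGGACCGCGCAGGATCTGACTTCCCTTATGATGAGTGGACTCGTTC-3'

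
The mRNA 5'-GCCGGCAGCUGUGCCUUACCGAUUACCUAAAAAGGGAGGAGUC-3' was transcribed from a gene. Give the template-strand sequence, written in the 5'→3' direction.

5′-GACTCCTCCCTTTTTAGGTAATCGGTAAGGCACAGCTGCCGGC-3′

Replace U with T to get the coding DNA strand: GCCGGCAGCTGTGCCTTACCGATTACCTAAAAAGGGAGGAGTC. The template strand is its reverse complement (complement CGGCCGTCGACACGGAATGGCTAATGGATTTTTCCCTCCTCAG, then reverse).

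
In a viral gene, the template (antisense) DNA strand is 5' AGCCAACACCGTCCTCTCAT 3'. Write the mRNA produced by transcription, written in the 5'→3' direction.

RNA polymerase reads the template 3'→5' and synthesizes mRNA 5'→3' by base-pairing (A→U, T→A, G↔C). The complement of the template is TCGGTTGTGGCAGGAGAGTA; antiparallel, so 5'→3' the coding strand is ATGAGAGGACGGTGTTGGCT. Replace T with U for the mRNA.

5'-AUGAGAGGACGGUGUUGGCU-3'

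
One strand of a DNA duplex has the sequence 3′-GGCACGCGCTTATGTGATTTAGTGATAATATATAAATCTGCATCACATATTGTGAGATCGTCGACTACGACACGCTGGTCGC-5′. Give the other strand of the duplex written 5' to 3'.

5'-CCGTGCGCGAATACACTAAATCACTATTATATATTTAGACGTAGTGTATAACACTCTAGCAGCTGATGCTGTGCGACCAGCG-3'

The strand is given 3'→5', so its complement runs 5'→3' in the same left-to-right order: pair each base A↔T, G↔C.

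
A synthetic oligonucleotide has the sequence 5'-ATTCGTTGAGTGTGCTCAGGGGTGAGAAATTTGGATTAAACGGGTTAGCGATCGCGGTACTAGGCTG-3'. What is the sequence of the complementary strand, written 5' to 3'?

The complement of ATTCGTTGAGTGTGCTCAGGGGTGAGAAATTTGGATTAAACGGGTTAGCGATCGCGGTACTAGGCTG is TAAGCAACTCACACGAGTCCCCACTCTTTAAACCTAATTTGCCCAATCGCTAGCGCCATGATCCGAC (A↔T, G↔C). DNA strands are antiparallel, so the complementary strand runs 3'→5'; reversing gives the 5'→3' form.

5'-CAGCCTAGTACCGCGATCGCTAACCCGTTTAATCCAAATTTCTCACCCCTGAGCACACTCAACGAAT-3'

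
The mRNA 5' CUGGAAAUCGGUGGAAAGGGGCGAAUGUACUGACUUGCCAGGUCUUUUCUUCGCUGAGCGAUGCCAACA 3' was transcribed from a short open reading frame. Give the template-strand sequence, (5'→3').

5'-TGTTGGCATCGCTCAGCGAAGAAAAGACCTGGCAAGTCAGTACATTCGCCCCTTTCCACCGATTTCCAG-3'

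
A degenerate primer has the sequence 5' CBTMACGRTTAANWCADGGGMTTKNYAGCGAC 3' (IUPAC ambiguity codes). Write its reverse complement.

5'-GTCGCTRNMAAKCCCHTGWNTTAAYCGTKAVG-3'

Standard pairs A↔T, G↔C; ambiguity codes pair R↔Y, M↔K, W↔W, B↔V, D↔H, N↔N. Complement (GVAKTGCYAATTNWGTHCCCKAAMNRTCGCTG), then reverse for 5'→3'.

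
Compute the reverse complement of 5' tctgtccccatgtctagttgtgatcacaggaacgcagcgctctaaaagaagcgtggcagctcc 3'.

5'-GGAGCTGCCACGCTTCTTTTAGAGCGCTGCGTTCCTGTGATCACAACTAGACATGGGGACAGA-3'

Complement each base (A↔T, G↔C): AGACAGGGGTACAGATCAACACTAGTGTCCTTGCGTCGCGAGATTTTCTTCGCACCGTCGAGG. Then reverse.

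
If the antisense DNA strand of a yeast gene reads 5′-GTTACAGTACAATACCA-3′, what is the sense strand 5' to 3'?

5'-TGGTATTGTACTGTAAC-3'

The coding strand is complementary and antiparallel to the template: take the complement (A↔T, G↔C) and reverse.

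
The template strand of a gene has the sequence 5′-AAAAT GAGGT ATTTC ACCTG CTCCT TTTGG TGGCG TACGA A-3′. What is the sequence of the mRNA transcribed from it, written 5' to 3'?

The mRNA has the sequence of the coding strand (reverse complement of the template) with T→U. Reverse complement of AAAATGAGGTATTTCACCTGCTCCTTTTGGTGGCGTACGAA is TTCGTACGCCACCAAAAGGAGCAGGTGAAATACCTCATTTT; then T→U.

5'-UUCGUACGCCACCAAAAGGAGCAGGUGAAAUACCUCAUUUU-3'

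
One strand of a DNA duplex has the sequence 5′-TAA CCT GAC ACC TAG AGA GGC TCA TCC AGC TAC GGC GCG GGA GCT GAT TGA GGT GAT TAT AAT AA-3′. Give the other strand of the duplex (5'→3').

5′-TTATTATAATCACCTCAATCAGCTCCCGCGCCGTAGCTGGATGAGCCTCTCTAGGTGTCAGGTTA-3′

The complement of TAACCTGACACCTAGAGAGGCTCATCCAGCTACGGCGCGGGAGCTGATTGAGGTGATTATAATAA is ATTGGACTGTGGATCTCTCCGAGTAGGTCGATGCCGCGCCCTCGACTAACTCCACTAATATTATT (A↔T, G↔C). DNA strands are antiparallel, so the complementary strand runs 3'→5'; reversing gives the 5'→3' form.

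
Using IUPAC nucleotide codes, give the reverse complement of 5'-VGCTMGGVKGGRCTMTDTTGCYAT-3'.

Standard pairs A↔T, G↔C; ambiguity codes pair R↔Y, M↔K, D↔H, V↔B. Complement (BCGAKCCBMCCYGAKAHAACGRTA), then reverse for 5'→3'.

5'-ATRGCAAHAKAGYCCMBCCKAGCB-3'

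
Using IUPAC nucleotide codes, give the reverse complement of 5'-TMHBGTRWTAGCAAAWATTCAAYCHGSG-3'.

Standard pairs A↔T, G↔C; ambiguity codes pair R↔Y, M↔K, W↔W, S↔S, B↔V, H↔D. Complement (AKDVCAYWATCGTTTWTAAGTTRGDCSC), then reverse for 5'→3'.

5'-CSCDGRTTGAATWTTTGCTAWYACVDKA-3'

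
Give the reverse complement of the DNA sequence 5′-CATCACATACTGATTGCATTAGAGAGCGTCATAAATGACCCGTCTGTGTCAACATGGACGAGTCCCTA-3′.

5'-TAGGGACTCGTCCATGTTGACACAGACGGGTCATTTATGACGCTCTCTAATGCAATCAGTATGTGATG-3'

Reading the sequence 3'→5' and pairing each base (A↔T, G↔C) gives the reverse complement directly.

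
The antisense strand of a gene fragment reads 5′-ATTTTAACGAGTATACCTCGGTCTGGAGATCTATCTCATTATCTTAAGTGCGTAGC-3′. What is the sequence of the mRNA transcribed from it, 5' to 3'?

RNA polymerase reads the template 3'→5' and synthesizes mRNA 5'→3' by base-pairing (A→U, T→A, G↔C). The complement of the template is TAAAATTGCTCATATGGAGCCAGACCTCTAGATAGAGTAATAGAATTCACGCATCG; antiparallel, so 5'→3' the coding strand is GCTACGCACTTAAGATAATGAGATAGATCTCCAGACCGAGGTATACTCGTTAAAAT. Replace T with U for the mRNA.

5'-GCUACGCACUUAAGAUAAUGAGAUAGAUCUCCAGACCGAGGUAUACUCGUUAAAAU-3'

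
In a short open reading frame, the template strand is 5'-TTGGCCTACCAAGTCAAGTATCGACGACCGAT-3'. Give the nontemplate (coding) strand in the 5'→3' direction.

5'-ATCGGTCGTCGATACTTGACTTGGTAGGCCAA-3'

The coding strand is complementary and antiparallel to the template: take the complement (A↔T, G↔C) and reverse.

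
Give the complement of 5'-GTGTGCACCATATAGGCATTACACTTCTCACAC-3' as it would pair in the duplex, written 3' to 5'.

3'-CACACGTGGTATATCCGTAATGTGAAGAGTGTG-5'

Base-pairing A↔T, G↔C gives the complement. The complementary strand is antiparallel, so paired with a 5'→3' strand it runs 3'→5'.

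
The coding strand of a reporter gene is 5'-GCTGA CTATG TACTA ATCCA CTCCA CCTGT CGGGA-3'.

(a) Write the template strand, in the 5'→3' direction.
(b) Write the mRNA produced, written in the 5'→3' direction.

(a) The template strand is the reverse complement of the coding strand: complement CGACTGATACATGATTAGGTGAGGTGGACAGCCCT, then reverse.
(b) mRNA matches the coding strand with T→U.

(a) 5'-TCCCGACAGGTGGAGTGGATTAGTACATAGTCAGC-3'
(b) 5'-GCUGACUAUGUACUAAUCCACUCCACCUGUCGGGA-3'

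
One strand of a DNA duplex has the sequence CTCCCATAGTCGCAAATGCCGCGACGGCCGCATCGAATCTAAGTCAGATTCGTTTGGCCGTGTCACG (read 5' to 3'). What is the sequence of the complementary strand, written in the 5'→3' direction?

5′-CGTGACACGGCCAAACGAATCTGACTTAGATTCGATGCGGCCGTCGCGGCATTTGCGACTATGGGAG-3′

Pairing A↔T and G↔C gives GAGGGTATCAGCGTTTACGGCGCTGCCGGCGTAGCTTAGATTCAGTCTAAGCAAACCGGCACAGTGC, running 3'→5'. Reverse for the 5'→3' convention.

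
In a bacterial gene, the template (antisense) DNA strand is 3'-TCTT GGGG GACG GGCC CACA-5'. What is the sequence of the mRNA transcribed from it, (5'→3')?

5'-AGAACCCCCUGCCCGGGUGU-3'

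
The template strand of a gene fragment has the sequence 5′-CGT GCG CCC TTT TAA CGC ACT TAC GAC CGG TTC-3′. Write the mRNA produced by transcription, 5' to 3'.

The mRNA has the sequence of the coding strand (reverse complement of the template) with T→U. Reverse complement of CGTGCGCCCTTTTAACGCACTTACGACCGGTTC is GAACCGGTCGTAAGTGCGTTAAAAGGGCGCACG; then T→U.

5'-GAACCGGUCGUAAGUGCGUUAAAAGGGCGCACG-3'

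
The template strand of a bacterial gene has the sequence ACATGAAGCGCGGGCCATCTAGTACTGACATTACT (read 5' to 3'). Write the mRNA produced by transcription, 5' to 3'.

5'-AGUAAUGUCAGUACUAGAUGGCCCGCGCUUCAUGU-3'

RNA polymerase reads the template 3'→5' and synthesizes mRNA 5'→3' by base-pairing (A→U, T→A, G↔C). The complement of the template is TGTACTTCGCGCCCGGTAGATCATGACTGTAATGA; antiparallel, so 5'→3' the coding strand is AGTAATGTCAGTACTAGATGGCCCGCGCTTCATGT. Replace T with U for the mRNA.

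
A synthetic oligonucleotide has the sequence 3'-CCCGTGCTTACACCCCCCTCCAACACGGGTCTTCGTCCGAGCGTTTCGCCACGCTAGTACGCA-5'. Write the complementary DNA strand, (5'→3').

The strand is given 3'→5', so its complement runs 5'→3' in the same left-to-right order: pair each base A↔T, G↔C.

5'-GGGCACGAATGTGGGGGGAGGTTGTGCCCAGAAGCAGGCTCGCAAAGCGGTGCGATCATGCGT-3'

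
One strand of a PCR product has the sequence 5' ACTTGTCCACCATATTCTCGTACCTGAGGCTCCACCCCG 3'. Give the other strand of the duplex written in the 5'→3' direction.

Pairing A↔T and G↔C gives TGAACAGGTGGTATAAGAGCATGGACTCCGAGGTGGGGC, running 3'→5'. Reverse for the 5'→3' convention.

5'-CGGGGTGGAGCCTCAGGTACGAGAATATGGTGGACAAGT-3'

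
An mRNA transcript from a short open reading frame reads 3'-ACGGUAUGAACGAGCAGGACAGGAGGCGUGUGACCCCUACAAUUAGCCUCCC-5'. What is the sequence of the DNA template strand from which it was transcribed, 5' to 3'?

5'-TGCCATACTTGCTCGTCCTGTCCTCCGCACACTGGGGATGTTAATCGGAGGG-3'

Written 5'→3' the mRNA is CCCUCCGAUUAACAUCCCCAGUGUGCGGAGGACAGGACGAGCAAGUAUGGCA, so the coding DNA strand is CCCTCCGATTAACATCCCCAGTGTGCGGAGGACAGGACGAGCAAGTATGGCA. The template is its reverse complement.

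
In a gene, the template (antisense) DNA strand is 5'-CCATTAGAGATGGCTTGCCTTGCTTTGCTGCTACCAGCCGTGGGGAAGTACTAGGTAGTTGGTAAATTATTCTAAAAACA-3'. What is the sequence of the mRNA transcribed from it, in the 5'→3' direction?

5'-UGUUUUUAGAAUAAUUUACCAACUACCUAGUACUUCCCCACGGCUGGUAGCAGCAAAGCAAGGCAAGCCAUCUCUAAUGG-3'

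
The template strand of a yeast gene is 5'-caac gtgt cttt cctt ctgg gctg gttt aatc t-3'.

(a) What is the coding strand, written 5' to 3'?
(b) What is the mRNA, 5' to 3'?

(a) 5'-AGATTAAACCAGCCCAGAAGGAAAGACACGTTG-3'
(b) 5'-AGAUUAAACCAGCCCAGAAGGAAAGACACGUUG-3'

(a) The coding strand is the reverse complement of the template: complement GTTGCACAGAAAGGAAGACCCGACCAAATTAGA, then reverse.
(b) mRNA has the coding-strand sequence with T→U.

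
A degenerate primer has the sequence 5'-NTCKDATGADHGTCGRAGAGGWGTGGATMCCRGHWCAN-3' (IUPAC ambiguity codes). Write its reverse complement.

Standard pairs A↔T, G↔C; ambiguity codes pair R↔Y, M↔K, W↔W, D↔H, N↔N. Complement (NAGMHTACTHDCAGCYTCTCCWCACCTAKGGYCDWGTN), then reverse for 5'→3'.

5′-NTGWDCYGGKATCCACWCCTCTYCGACDHTCATHMGAN-3′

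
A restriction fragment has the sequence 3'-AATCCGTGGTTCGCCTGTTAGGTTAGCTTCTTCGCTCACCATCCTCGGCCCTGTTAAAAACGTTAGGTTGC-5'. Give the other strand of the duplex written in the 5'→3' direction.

The strand is given 3'→5', so its complement runs 5'→3' in the same left-to-right order: pair each base A↔T, G↔C.

5'-TTAGGCACCAAGCGGACAATCCAATCGAAGAAGCGAGTGGTAGGAGCCGGGACAATTTTTGCAATCCAACG-3'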